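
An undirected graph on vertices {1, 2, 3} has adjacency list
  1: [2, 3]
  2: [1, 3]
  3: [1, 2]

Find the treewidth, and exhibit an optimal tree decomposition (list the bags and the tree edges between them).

With just one bag of size 3, the width is 3 − 1 = 2, so tw(G) ≤ 2. For the lower bound, the 3 vertices {1, 2, 3} are pairwise adjacent, and any tree decomposition puts a clique entirely inside one bag — forcing width ≥ 2. The upper and lower bounds meet at 2, so that is the treewidth.

Treewidth 2.
One optimal decomposition is:
Bags: B1 = {1, 2, 3}
Tree: (single bag)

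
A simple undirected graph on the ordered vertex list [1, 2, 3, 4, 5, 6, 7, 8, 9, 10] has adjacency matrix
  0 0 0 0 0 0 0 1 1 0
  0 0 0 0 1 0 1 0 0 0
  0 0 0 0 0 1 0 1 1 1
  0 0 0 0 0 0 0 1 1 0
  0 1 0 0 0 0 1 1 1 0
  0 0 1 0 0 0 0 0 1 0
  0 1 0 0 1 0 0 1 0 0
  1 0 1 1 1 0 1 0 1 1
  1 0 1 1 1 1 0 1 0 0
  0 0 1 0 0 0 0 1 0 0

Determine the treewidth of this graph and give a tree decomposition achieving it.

Each bag holds 3 vertices, so the decomposition has width 2, which upper-bounds the treewidth. For the lower bound, the 3 vertices {1, 8, 9} are pairwise adjacent, and any tree decomposition puts a clique entirely inside one bag — forcing width ≥ 2. Combining the bounds, tw(G) = 2.

Treewidth 2.
Bags: B1 = {3, 8, 9}  B2 = {3, 6, 9}  B3 = {4, 8, 9}  B4 = {5, 8, 9}  B5 = {5, 7, 8}  B6 = {2, 5, 7}  B7 = {3, 8, 10}  B8 = {1, 8, 9}
Tree: B1–B2, B1–B3, B3–B4, B4–B5, B5–B6, B1–B7, B3–B8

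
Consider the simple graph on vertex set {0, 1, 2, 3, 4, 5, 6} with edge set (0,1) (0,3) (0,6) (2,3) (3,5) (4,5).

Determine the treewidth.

A width-1 tree decomposition is:
Bags: B1 = {3, 5}  B2 = {0, 3}  B3 = {2, 3}  B4 = {0, 6}  B5 = {0, 1}  B6 = {4, 5}
Tree: B1–B2, B2–B3, B2–B4, B4–B5, B1–B6
The largest bag has 2 vertices, giving width 1; this decomposition certifies tw(G) ≤ 1. Any graph with an edge has treewidth ≥ 1, and G has the edge 3–5. The upper and lower bounds meet at 1, so that is the treewidth.

1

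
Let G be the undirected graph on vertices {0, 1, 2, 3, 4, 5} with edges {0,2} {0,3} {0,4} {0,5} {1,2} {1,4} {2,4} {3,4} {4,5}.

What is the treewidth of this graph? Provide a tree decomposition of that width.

Each bag holds 3 vertices, so the decomposition has width 2, which upper-bounds the treewidth. Conversely, {0, 2, 4} is a clique of size 3, and the vertices of any clique must share a bag in every tree decomposition; so some bag has ≥ 3 vertices and tw(G) ≥ 2. Combining the bounds, tw(G) = 2.

Treewidth 2.
One such decomposition:
Bags: B1 = {0, 2, 4}  B2 = {0, 3, 4}  B3 = {0, 4, 5}  B4 = {1, 2, 4}
Tree: B1–B2, B1–B3, B1–B4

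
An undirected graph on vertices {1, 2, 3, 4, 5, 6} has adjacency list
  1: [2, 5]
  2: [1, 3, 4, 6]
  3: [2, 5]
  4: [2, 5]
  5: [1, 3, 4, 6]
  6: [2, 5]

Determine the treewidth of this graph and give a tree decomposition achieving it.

Treewidth 2.
Bags: B1 = {2, 5, 6}  B2 = {2, 4, 5}  B3 = {2, 3, 5}  B4 = {1, 2, 5}
Tree: B1–B2, B2–B3, B3–B4

The largest bag has 3 vertices, giving width 2; this decomposition certifies tw(G) ≤ 2. The edges 5–6–2–4–5 form a cycle, so G is not a tree and its treewidth is at least 2. Hence tw(G) = 2 exactly.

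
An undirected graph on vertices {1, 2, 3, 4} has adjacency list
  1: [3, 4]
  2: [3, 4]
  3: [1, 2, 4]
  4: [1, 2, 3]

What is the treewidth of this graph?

A width-2 tree decomposition is:
Bags: B1 = {2, 3, 4}  B2 = {1, 3, 4}
Tree: B1–B2
Each bag holds 3 vertices, so the decomposition has width 2, which upper-bounds the treewidth. For the lower bound, the 3 vertices {1, 3, 4} are pairwise adjacent, and any tree decomposition puts a clique entirely inside one bag — forcing width ≥ 2. Therefore the treewidth is 2.

2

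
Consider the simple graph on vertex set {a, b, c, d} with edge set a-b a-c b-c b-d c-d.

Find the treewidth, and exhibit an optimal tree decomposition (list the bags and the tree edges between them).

Treewidth 2.
One optimal decomposition is:
Bags: B1 = {a, b, c}  B2 = {b, c, d}
Tree: B1–B2

Every bag has size at most 3, so the width is 3 − 1 = 2 and tw(G) ≤ 2. On the other hand G contains the 3-clique {b, c, d}. A clique must lie in a single bag of any decomposition, so no decomposition can have width below 2. Hence tw(G) = 2 exactly.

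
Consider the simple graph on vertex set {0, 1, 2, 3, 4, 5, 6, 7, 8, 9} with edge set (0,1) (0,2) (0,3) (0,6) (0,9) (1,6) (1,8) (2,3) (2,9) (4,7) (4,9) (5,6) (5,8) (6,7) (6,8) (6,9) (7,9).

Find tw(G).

2

A width-2 tree decomposition is:
Bags: B1 = {0, 1, 6}  B2 = {1, 6, 8}  B3 = {0, 6, 9}  B4 = {0, 2, 9}  B5 = {6, 7, 9}  B6 = {0, 2, 3}  B7 = {4, 7, 9}  B8 = {5, 6, 8}
Tree: B1–B2, B1–B3, B3–B4, B3–B5, B4–B6, B5–B7, B2–B8
Every bag has size at most 3, so the width is 3 − 1 = 2 and tw(G) ≤ 2. Conversely, {0, 2, 9} is a clique of size 3, and the vertices of any clique must share a bag in every tree decomposition; so some bag has ≥ 3 vertices and tw(G) ≥ 2. The upper and lower bounds meet at 2, so that is the treewidth.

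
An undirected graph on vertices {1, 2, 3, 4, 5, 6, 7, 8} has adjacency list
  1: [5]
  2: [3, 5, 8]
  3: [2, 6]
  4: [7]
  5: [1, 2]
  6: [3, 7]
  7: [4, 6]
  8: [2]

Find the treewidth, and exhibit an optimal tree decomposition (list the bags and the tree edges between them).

Treewidth 1.
Bags: B1 = {3, 6}  B2 = {2, 3}  B3 = {2, 8}  B4 = {6, 7}  B5 = {2, 5}  B6 = {1, 5}  B7 = {4, 7}
Tree: B1–B2, B2–B3, B1–B4, B3–B5, B5–B6, B4–B7

Every bag has size at most 2, so the width is 2 − 1 = 1 and tw(G) ≤ 1. Any graph with an edge has treewidth ≥ 1, and G has the edge 6–3. Hence tw(G) = 1 exactly.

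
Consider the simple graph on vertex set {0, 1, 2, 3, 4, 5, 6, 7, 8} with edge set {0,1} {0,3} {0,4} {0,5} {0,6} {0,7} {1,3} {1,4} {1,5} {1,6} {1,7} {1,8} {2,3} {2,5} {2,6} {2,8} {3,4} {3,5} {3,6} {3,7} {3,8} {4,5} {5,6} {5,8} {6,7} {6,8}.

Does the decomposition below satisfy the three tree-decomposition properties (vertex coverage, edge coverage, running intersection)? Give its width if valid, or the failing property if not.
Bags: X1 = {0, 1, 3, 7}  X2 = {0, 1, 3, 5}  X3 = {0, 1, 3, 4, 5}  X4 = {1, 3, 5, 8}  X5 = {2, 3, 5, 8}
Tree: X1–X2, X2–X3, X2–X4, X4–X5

A tree decomposition must satisfy three properties: every vertex lies in some bag; for every edge, both endpoints lie together in some bag; and for every vertex, the bags containing it form a connected subtree. Here vertex 6 appears in no bag, so the decomposition is invalid.

No — vertex 6 appears in no bag.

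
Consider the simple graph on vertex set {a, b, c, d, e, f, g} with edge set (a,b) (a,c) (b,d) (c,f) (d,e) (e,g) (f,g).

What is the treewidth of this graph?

A width-2 tree decomposition is:
Bags: B1 = {b, d, e}  B2 = {b, e, g}  B3 = {b, f, g}  B4 = {b, c, f}  B5 = {a, b, c}
Tree: B1–B2, B2–B3, B3–B4, B4–B5
Each bag holds 3 vertices, so the decomposition has width 2, which upper-bounds the treewidth. Since b–d–e–g–f–c–a–b is a cycle in G, G is not acyclic. Forests are exactly the graphs of treewidth ≤ 1, so tw(G) ≥ 2. Hence tw(G) = 2 exactly.

2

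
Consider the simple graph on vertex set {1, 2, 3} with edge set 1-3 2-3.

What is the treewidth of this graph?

1

A width-1 tree decomposition is:
Bags: B1 = {1, 3}  B2 = {2, 3}
Tree: B1–B2
Every bag has size at most 2, so the width is 2 − 1 = 1 and tw(G) ≤ 1. G has an edge, so its treewidth is at least 1. Combining the bounds, tw(G) = 1.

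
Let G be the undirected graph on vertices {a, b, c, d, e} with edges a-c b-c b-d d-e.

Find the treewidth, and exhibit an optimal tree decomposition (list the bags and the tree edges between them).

The largest bag has 2 vertices, giving width 1; this decomposition certifies tw(G) ≤ 1. Any graph with an edge has treewidth ≥ 1, and G has the edge a–c. Hence tw(G) = 1 exactly.

Treewidth 1.
One such decomposition:
Bags: B1 = {a, c}  B2 = {b, c}  B3 = {b, d}  B4 = {d, e}
Tree: B1–B2, B2–B3, B3–B4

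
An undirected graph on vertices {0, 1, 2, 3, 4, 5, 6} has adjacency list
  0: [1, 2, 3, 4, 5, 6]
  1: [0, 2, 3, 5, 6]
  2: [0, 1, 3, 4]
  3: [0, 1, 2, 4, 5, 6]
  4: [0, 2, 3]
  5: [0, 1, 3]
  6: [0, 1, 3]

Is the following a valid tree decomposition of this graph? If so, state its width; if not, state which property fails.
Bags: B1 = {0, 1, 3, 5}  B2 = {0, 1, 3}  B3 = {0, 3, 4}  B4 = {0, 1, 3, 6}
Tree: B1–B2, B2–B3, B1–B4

No — vertex 2 appears in no bag.

A tree decomposition must satisfy three properties: every vertex lies in some bag; for every edge, both endpoints lie together in some bag; and for every vertex, the bags containing it form a connected subtree. Here vertex 2 appears in no bag, so the decomposition is invalid.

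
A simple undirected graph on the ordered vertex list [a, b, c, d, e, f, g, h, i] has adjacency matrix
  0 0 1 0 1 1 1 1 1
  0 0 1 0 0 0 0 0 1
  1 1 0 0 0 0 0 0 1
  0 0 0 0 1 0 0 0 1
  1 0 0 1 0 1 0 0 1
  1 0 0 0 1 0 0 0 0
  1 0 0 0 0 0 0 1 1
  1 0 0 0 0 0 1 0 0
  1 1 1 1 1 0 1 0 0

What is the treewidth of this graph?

A width-2 tree decomposition is:
Bags: B1 = {a, e, i}  B2 = {a, c, i}  B3 = {b, c, i}  B4 = {a, g, i}  B5 = {d, e, i}  B6 = {a, g, h}  B7 = {a, e, f}
Tree: B1–B2, B2–B3, B2–B4, B1–B5, B4–B6, B1–B7
The largest bag has 3 vertices, giving width 2; this decomposition certifies tw(G) ≤ 2. Conversely, {a, g, h} is a clique of size 3, and the vertices of any clique must share a bag in every tree decomposition; so some bag has ≥ 3 vertices and tw(G) ≥ 2. Combining the bounds, tw(G) = 2.

2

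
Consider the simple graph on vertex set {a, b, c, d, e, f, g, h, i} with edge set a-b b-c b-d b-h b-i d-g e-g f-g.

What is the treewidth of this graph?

A width-1 tree decomposition is:
Bags: B1 = {b, h}  B2 = {b, d}  B3 = {b, i}  B4 = {b, c}  B5 = {d, g}  B6 = {a, b}  B7 = {e, g}  B8 = {f, g}
Tree: B1–B2, B1–B3, B2–B4, B2–B5, B2–B6, B5–B7, B5–B8
The largest bag has 2 vertices, giving width 1; this decomposition certifies tw(G) ≤ 1. Since G has at least one edge (e.g. h–b), it is not an edgeless graph, so tw(G) ≥ 1. Therefore the treewidth is 1.

1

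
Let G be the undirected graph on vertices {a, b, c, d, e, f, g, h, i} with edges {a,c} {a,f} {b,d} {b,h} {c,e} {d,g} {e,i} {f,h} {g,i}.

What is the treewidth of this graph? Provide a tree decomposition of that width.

Treewidth 2.
One such decomposition:
Bags: B1 = {a, c, e}  B2 = {a, e, f}  B3 = {e, f, h}  B4 = {b, e, h}  B5 = {b, d, e}  B6 = {d, e, g}  B7 = {e, g, i}
Tree: B1–B2, B2–B3, B3–B4, B4–B5, B5–B6, B6–B7

Every bag has size at most 3, so the width is 3 − 1 = 2 and tw(G) ≤ 2. The edges e–c–a–f–h–b–d–g–i–e form a cycle, so G is not a tree and its treewidth is at least 2. Therefore the treewidth is 2.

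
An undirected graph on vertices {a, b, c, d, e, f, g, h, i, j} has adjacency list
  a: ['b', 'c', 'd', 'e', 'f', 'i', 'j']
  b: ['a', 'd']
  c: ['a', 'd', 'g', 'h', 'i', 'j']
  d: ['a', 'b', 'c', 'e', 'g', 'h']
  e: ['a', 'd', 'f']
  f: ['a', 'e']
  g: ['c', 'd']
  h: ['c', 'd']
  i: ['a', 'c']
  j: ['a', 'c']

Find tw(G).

A width-2 tree decomposition is:
Bags: B1 = {a, d, e}  B2 = {a, c, d}  B3 = {c, d, g}  B4 = {a, c, j}  B5 = {a, b, d}  B6 = {a, e, f}  B7 = {c, d, h}  B8 = {a, c, i}
Tree: B1–B2, B2–B3, B2–B4, B2–B5, B1–B6, B3–B7, B4–B8
Every bag has size at most 3, so the width is 3 − 1 = 2 and tw(G) ≤ 2. For the lower bound, the 3 vertices {c, d, g} are pairwise adjacent, and any tree decomposition puts a clique entirely inside one bag — forcing width ≥ 2. Hence tw(G) = 2 exactly.

2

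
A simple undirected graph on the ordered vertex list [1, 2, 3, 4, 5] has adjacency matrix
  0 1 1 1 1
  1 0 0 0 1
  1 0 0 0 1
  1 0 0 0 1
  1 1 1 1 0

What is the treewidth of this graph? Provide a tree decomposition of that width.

Treewidth 2.
Bags: B1 = {1, 3, 5}  B2 = {1, 4, 5}  B3 = {1, 2, 5}
Tree: B1–B2, B2–B3

Each bag holds 3 vertices, so the decomposition has width 2, which upper-bounds the treewidth. For the lower bound, the 3 vertices {1, 2, 5} are pairwise adjacent, and any tree decomposition puts a clique entirely inside one bag — forcing width ≥ 2. The upper and lower bounds meet at 2, so that is the treewidth.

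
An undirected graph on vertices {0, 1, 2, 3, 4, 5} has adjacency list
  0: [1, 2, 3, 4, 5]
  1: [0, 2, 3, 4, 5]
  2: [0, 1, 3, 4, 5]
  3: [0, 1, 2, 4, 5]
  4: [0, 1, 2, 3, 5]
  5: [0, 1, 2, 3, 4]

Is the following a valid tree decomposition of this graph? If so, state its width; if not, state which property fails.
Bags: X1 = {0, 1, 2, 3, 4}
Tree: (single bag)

No — vertex 5 appears in no bag.

A tree decomposition must satisfy three properties: every vertex lies in some bag; for every edge, both endpoints lie together in some bag; and for every vertex, the bags containing it form a connected subtree. Here vertex 5 appears in no bag, so the decomposition is invalid.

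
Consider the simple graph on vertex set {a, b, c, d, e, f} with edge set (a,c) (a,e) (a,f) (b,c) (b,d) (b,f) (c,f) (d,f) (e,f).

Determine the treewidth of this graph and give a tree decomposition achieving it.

Treewidth 2.
Bags: B1 = {a, e, f}  B2 = {a, c, f}  B3 = {b, c, f}  B4 = {b, d, f}
Tree: B1–B2, B2–B3, B3–B4

The largest bag has 3 vertices, giving width 2; this decomposition certifies tw(G) ≤ 2. On the other hand G contains the 3-clique {a, e, f}. A clique must lie in a single bag of any decomposition, so no decomposition can have width below 2. Therefore the treewidth is 2.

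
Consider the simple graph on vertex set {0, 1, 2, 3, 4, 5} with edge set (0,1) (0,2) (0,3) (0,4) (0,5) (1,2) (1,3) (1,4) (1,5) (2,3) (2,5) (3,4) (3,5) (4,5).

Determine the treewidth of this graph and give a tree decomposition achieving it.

Treewidth 4.
One such decomposition:
Bags: B1 = {0, 1, 2, 3, 5}  B2 = {0, 1, 3, 4, 5}
Tree: B1–B2

The largest bag has 5 vertices, giving width 4; this decomposition certifies tw(G) ≤ 4. Conversely, {0, 1, 2, 3, 5} is a clique of size 5, and the vertices of any clique must share a bag in every tree decomposition; so some bag has ≥ 5 vertices and tw(G) ≥ 4. Therefore the treewidth is 4.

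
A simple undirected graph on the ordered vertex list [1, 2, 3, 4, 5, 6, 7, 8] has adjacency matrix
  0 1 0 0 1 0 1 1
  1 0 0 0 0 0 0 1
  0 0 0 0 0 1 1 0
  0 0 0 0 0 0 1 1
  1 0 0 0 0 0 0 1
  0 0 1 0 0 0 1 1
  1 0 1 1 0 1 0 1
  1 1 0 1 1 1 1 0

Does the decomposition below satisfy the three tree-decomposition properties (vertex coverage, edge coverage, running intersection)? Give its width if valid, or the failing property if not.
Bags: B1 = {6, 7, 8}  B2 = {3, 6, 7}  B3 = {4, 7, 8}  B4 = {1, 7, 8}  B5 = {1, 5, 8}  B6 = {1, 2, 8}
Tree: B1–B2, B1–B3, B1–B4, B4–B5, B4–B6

Yes; width 2.

Checking the three conditions: (i) the bags cover all of {1, 2, 3, 4, 5, 6, 7, 8}; (ii) for each edge, some bag contains both endpoints; (iii) the bags containing any fixed vertex form a subtree. All hold, so the decomposition is valid with width 3 − 1 = 2.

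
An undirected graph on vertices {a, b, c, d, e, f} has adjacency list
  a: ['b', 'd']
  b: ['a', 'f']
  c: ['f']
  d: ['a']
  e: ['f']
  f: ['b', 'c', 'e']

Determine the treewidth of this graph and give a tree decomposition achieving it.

Treewidth 1.
Bags: B1 = {b, f}  B2 = {c, f}  B3 = {a, b}  B4 = {a, d}  B5 = {e, f}
Tree: B1–B2, B1–B3, B3–B4, B2–B5

The largest bag has 2 vertices, giving width 1; this decomposition certifies tw(G) ≤ 1. G has an edge, so its treewidth is at least 1. Therefore the treewidth is 1.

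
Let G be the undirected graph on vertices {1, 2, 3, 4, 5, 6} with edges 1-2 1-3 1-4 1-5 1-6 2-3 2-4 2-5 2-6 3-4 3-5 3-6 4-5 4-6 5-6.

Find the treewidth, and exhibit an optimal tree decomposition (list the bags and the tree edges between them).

Treewidth 5.
Bags: B1 = {1, 2, 3, 4, 5, 6}
Tree: (single bag)

With just one bag of size 6, the width is 6 − 1 = 5, so tw(G) ≤ 5. Conversely, {1, 2, 3, 4, 5, 6} is a clique of size 6, and the vertices of any clique must share a bag in every tree decomposition; so some bag has ≥ 6 vertices and tw(G) ≥ 5. The upper and lower bounds meet at 5, so that is the treewidth.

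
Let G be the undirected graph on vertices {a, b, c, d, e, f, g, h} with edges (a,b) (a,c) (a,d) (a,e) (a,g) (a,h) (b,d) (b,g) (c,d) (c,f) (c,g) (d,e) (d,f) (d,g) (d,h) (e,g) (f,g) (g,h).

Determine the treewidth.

A width-3 tree decomposition is:
Bags: B1 = {a, d, e, g}  B2 = {a, c, d, g}  B3 = {c, d, f, g}  B4 = {a, b, d, g}  B5 = {a, d, g, h}
Tree: B1–B2, B2–B3, B1–B4, B4–B5
Every bag has size at most 4, so the width is 4 − 1 = 3 and tw(G) ≤ 3. For the lower bound, the 4 vertices {a, d, e, g} are pairwise adjacent, and any tree decomposition puts a clique entirely inside one bag — forcing width ≥ 3. Therefore the treewidth is 3.

3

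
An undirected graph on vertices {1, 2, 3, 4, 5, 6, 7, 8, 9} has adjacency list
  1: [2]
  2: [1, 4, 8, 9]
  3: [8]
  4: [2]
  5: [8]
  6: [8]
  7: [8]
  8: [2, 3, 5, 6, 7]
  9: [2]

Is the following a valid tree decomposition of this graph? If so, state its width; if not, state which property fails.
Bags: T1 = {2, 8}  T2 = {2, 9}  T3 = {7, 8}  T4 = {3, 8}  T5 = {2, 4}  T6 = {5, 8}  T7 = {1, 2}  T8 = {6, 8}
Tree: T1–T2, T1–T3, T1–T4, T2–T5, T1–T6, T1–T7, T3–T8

Checking the three conditions: (i) the bags cover all of {1, 2, 3, 4, 5, 6, 7, 8, 9}; (ii) for each edge, some bag contains both endpoints; (iii) the bags containing any fixed vertex form a subtree. All hold, so the decomposition is valid with width 2 − 1 = 1.

Yes; width 1.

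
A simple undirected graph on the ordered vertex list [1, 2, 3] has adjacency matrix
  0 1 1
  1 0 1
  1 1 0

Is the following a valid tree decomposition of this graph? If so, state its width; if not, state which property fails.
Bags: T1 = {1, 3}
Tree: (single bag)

A tree decomposition must satisfy three properties: every vertex lies in some bag; for every edge, both endpoints lie together in some bag; and for every vertex, the bags containing it form a connected subtree. Here vertex 2 appears in no bag, so the decomposition is invalid.

No — vertex 2 appears in no bag.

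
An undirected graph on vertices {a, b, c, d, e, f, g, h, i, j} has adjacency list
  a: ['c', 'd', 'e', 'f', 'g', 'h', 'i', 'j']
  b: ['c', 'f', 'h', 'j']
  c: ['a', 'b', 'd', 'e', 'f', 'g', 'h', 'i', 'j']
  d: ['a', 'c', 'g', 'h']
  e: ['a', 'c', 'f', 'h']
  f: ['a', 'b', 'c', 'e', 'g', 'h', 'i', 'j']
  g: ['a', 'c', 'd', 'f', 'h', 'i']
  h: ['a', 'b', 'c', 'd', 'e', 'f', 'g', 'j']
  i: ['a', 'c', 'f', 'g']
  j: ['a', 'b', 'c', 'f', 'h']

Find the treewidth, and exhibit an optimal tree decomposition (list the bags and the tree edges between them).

Treewidth 4.
One optimal decomposition is:
Bags: B1 = {a, c, f, h, j}  B2 = {a, c, f, g, h}  B3 = {b, c, f, h, j}  B4 = {a, c, d, g, h}  B5 = {a, c, e, f, h}  B6 = {a, c, f, g, i}
Tree: B1–B2, B1–B3, B2–B4, B1–B5, B2–B6

The largest bag has 5 vertices, giving width 4; this decomposition certifies tw(G) ≤ 4. On the other hand G contains the 5-clique {a, c, d, g, h}. A clique must lie in a single bag of any decomposition, so no decomposition can have width below 4. Therefore the treewidth is 4.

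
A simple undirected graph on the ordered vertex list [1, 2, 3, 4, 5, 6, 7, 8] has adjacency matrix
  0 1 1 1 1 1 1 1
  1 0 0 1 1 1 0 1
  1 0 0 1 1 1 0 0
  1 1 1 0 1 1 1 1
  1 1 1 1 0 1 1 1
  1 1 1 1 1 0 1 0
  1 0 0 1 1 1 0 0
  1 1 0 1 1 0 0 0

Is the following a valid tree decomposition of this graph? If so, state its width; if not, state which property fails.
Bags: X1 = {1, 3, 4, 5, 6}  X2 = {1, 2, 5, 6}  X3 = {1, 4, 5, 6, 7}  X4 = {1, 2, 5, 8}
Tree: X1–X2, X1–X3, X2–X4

No — edge (4,2) lies in no bag.

A tree decomposition must satisfy three properties: every vertex lies in some bag; for every edge, both endpoints lie together in some bag; and for every vertex, the bags containing it form a connected subtree. Here edge (4,2) lies in no bag, so the decomposition is invalid.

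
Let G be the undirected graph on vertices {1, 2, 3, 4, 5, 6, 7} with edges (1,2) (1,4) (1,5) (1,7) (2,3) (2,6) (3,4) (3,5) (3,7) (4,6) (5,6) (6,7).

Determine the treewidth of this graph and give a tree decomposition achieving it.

Each bag holds 4 vertices, so the decomposition has width 3, which upper-bounds the treewidth. For the lower bound: the 4 vertex sets {1,2}, {3,5}, {6}, {7} are disjoint, each induces a connected subgraph, and every pair is joined by at least one edge of G. Contracting each set to a single vertex therefore yields K_{4} as a minor, and since treewidth is minor-monotone, tw(G) ≥ tw(K_{4}) = 3. Therefore the treewidth is 3.

Treewidth 3.
One such decomposition:
Bags: B1 = {1, 2, 3, 6}  B2 = {1, 3, 5, 6}  B3 = {1, 3, 6, 7}  B4 = {1, 3, 4, 6}
Tree: B1–B2, B2–B3, B3–B4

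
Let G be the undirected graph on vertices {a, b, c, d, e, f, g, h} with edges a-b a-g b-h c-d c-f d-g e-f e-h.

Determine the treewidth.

2

A width-2 tree decomposition is:
Bags: B1 = {c, e, f}  B2 = {c, e, h}  B3 = {b, c, h}  B4 = {a, b, c}  B5 = {a, c, g}  B6 = {c, d, g}
Tree: B1–B2, B2–B3, B3–B4, B4–B5, B5–B6
Each bag holds 3 vertices, so the decomposition has width 2, which upper-bounds the treewidth. For the lower bound, G contains the cycle c–f–e–h–b–a–g–d–c, so G is not a forest; only forests have treewidth ≤ 1, hence tw(G) ≥ 2. Combining the bounds, tw(G) = 2.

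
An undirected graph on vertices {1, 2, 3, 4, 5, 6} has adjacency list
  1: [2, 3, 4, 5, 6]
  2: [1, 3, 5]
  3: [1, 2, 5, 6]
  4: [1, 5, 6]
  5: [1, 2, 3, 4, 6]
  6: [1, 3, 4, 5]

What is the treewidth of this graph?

A width-3 tree decomposition is:
Bags: B1 = {1, 4, 5, 6}  B2 = {1, 3, 5, 6}  B3 = {1, 2, 3, 5}
Tree: B1–B2, B2–B3
Every bag has size at most 4, so the width is 4 − 1 = 3 and tw(G) ≤ 3. Conversely, {1, 2, 3, 5} is a clique of size 4, and the vertices of any clique must share a bag in every tree decomposition; so some bag has ≥ 4 vertices and tw(G) ≥ 3. Therefore the treewidth is 3.

3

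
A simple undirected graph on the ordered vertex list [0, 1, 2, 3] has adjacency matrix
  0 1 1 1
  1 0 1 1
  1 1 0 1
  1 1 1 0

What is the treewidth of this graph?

3

A width-3 tree decomposition is:
Bags: B1 = {0, 1, 2, 3}
Tree: (single bag)
With just one bag of size 4, the width is 4 − 1 = 3, so tw(G) ≤ 3. Conversely, {0, 1, 2, 3} is a clique of size 4, and the vertices of any clique must share a bag in every tree decomposition; so some bag has ≥ 4 vertices and tw(G) ≥ 3. Combining the bounds, tw(G) = 3.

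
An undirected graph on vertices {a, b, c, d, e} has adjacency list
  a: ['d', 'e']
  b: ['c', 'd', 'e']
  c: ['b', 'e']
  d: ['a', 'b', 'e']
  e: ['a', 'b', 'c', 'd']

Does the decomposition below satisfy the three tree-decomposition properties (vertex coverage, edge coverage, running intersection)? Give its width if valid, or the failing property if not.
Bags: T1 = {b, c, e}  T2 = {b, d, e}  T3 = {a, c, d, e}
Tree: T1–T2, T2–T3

A tree decomposition must satisfy three properties: every vertex lies in some bag; for every edge, both endpoints lie together in some bag; and for every vertex, the bags containing it form a connected subtree. Here bags containing vertex c are not connected in the tree, so the decomposition is invalid.

No — bags containing vertex c are not connected in the tree.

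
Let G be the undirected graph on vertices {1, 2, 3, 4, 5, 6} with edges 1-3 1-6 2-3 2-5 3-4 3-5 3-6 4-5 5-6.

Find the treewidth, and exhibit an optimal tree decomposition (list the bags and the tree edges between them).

The largest bag has 3 vertices, giving width 2; this decomposition certifies tw(G) ≤ 2. Conversely, {1, 3, 6} is a clique of size 3, and the vertices of any clique must share a bag in every tree decomposition; so some bag has ≥ 3 vertices and tw(G) ≥ 2. Hence tw(G) = 2 exactly.

Treewidth 2.
One optimal decomposition is:
Bags: B1 = {3, 5, 6}  B2 = {3, 4, 5}  B3 = {1, 3, 6}  B4 = {2, 3, 5}
Tree: B1–B2, B1–B3, B2–B4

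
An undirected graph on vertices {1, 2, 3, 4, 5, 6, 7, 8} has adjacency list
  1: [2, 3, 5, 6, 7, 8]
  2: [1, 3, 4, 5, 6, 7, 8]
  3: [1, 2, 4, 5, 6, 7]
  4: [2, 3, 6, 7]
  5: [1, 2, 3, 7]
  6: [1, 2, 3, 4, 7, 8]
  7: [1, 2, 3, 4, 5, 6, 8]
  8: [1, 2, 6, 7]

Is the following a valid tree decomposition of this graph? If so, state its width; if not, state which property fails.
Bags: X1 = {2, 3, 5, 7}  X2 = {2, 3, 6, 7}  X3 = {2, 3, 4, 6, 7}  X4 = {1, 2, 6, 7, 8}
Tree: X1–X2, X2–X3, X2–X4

A tree decomposition must satisfy three properties: every vertex lies in some bag; for every edge, both endpoints lie together in some bag; and for every vertex, the bags containing it form a connected subtree. Here edge (5,1) lies in no bag, so the decomposition is invalid.

No — edge (5,1) lies in no bag.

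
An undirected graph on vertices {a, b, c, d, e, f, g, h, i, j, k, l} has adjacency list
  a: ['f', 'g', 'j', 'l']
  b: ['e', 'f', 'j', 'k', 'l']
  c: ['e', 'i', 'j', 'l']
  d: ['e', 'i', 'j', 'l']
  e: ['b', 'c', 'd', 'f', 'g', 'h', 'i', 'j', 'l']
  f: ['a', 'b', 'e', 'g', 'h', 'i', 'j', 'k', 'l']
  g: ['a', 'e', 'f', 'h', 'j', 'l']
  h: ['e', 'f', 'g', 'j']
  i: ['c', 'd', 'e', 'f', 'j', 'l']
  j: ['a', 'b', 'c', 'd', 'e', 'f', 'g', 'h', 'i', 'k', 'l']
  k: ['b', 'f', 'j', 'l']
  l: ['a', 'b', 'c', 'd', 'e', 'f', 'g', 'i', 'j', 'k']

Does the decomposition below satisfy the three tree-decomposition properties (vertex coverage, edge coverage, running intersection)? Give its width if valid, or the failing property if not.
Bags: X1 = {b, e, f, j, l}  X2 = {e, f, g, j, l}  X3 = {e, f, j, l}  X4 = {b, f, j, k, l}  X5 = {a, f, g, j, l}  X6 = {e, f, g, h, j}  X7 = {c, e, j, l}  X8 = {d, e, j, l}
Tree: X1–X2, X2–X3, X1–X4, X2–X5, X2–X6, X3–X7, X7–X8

No — vertex i appears in no bag.

A tree decomposition must satisfy three properties: every vertex lies in some bag; for every edge, both endpoints lie together in some bag; and for every vertex, the bags containing it form a connected subtree. Here vertex i appears in no bag, so the decomposition is invalid.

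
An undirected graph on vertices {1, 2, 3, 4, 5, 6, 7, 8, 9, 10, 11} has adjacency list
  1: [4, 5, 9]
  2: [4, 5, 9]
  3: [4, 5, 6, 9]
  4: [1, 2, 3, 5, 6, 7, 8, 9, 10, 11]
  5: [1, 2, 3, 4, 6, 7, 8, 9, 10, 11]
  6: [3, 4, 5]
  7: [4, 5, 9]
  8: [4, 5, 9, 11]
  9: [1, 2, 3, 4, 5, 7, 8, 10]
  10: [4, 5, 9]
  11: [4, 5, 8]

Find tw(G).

A width-3 tree decomposition is:
Bags: B1 = {4, 5, 9, 10}  B2 = {4, 5, 8, 9}  B3 = {3, 4, 5, 9}  B4 = {1, 4, 5, 9}  B5 = {4, 5, 8, 11}  B6 = {4, 5, 7, 9}  B7 = {2, 4, 5, 9}  B8 = {3, 4, 5, 6}
Tree: B1–B2, B1–B3, B3–B4, B2–B5, B1–B6, B4–B7, B3–B8
Every bag has size at most 4, so the width is 4 − 1 = 3 and tw(G) ≤ 3. For the lower bound, the 4 vertices {1, 4, 5, 9} are pairwise adjacent, and any tree decomposition puts a clique entirely inside one bag — forcing width ≥ 3. Hence tw(G) = 3 exactly.

3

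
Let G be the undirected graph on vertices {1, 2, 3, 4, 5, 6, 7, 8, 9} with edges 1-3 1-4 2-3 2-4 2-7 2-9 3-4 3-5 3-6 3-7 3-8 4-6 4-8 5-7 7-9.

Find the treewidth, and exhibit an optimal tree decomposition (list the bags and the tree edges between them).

Treewidth 2.
Bags: B1 = {2, 3, 7}  B2 = {2, 3, 4}  B3 = {3, 5, 7}  B4 = {1, 3, 4}  B5 = {3, 4, 6}  B6 = {2, 7, 9}  B7 = {3, 4, 8}
Tree: B1–B2, B1–B3, B2–B4, B2–B5, B1–B6, B2–B7

Every bag has size at most 3, so the width is 3 − 1 = 2 and tw(G) ≤ 2. On the other hand G contains the 3-clique {2, 7, 9}. A clique must lie in a single bag of any decomposition, so no decomposition can have width below 2. Therefore the treewidth is 2.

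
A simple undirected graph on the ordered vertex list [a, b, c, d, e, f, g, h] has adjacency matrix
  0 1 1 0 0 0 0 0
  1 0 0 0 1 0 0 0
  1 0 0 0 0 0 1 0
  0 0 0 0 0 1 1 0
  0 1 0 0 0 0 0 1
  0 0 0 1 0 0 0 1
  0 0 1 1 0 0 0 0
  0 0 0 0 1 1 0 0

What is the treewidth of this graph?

A width-2 tree decomposition is:
Bags: B1 = {a, b, e}  B2 = {a, e, h}  B3 = {a, f, h}  B4 = {a, d, f}  B5 = {a, d, g}  B6 = {a, c, g}
Tree: B1–B2, B2–B3, B3–B4, B4–B5, B5–B6
The largest bag has 3 vertices, giving width 2; this decomposition certifies tw(G) ≤ 2. For the lower bound, G contains the cycle a–b–e–h–f–d–g–c–a, so G is not a forest; only forests have treewidth ≤ 1, hence tw(G) ≥ 2. Combining the bounds, tw(G) = 2.

2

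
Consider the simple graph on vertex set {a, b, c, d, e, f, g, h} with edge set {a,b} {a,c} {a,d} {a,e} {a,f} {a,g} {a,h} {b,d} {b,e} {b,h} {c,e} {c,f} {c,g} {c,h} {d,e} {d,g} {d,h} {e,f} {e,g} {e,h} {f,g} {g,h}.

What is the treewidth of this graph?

A width-4 tree decomposition is:
Bags: B1 = {a, d, e, g, h}  B2 = {a, c, e, g, h}  B3 = {a, b, d, e, h}  B4 = {a, c, e, f, g}
Tree: B1–B2, B1–B3, B2–B4
The largest bag has 5 vertices, giving width 4; this decomposition certifies tw(G) ≤ 4. For the lower bound, the 5 vertices {a, d, e, g, h} are pairwise adjacent, and any tree decomposition puts a clique entirely inside one bag — forcing width ≥ 4. Therefore the treewidth is 4.

4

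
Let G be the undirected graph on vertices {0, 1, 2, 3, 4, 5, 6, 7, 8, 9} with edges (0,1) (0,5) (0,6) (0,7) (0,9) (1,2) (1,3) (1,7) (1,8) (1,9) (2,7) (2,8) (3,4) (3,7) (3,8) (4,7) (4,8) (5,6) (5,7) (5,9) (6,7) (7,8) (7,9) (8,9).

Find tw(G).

A width-3 tree decomposition is:
Bags: B1 = {1, 7, 8, 9}  B2 = {0, 1, 7, 9}  B3 = {0, 5, 7, 9}  B4 = {0, 5, 6, 7}  B5 = {1, 3, 7, 8}  B6 = {3, 4, 7, 8}  B7 = {1, 2, 7, 8}
Tree: B1–B2, B2–B3, B3–B4, B1–B5, B5–B6, B5–B7
Every bag has size at most 4, so the width is 4 − 1 = 3 and tw(G) ≤ 3. Conversely, {0, 1, 7, 9} is a clique of size 4, and the vertices of any clique must share a bag in every tree decomposition; so some bag has ≥ 4 vertices and tw(G) ≥ 3. Therefore the treewidth is 3.

3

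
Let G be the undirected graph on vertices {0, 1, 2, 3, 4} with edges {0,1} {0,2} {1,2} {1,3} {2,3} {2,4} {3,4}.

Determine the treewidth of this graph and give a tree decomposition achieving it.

Treewidth 2.
Bags: B1 = {2, 3, 4}  B2 = {1, 2, 3}  B3 = {0, 1, 2}
Tree: B1–B2, B2–B3

Every bag has size at most 3, so the width is 3 − 1 = 2 and tw(G) ≤ 2. For the lower bound, the 3 vertices {0, 1, 2} are pairwise adjacent, and any tree decomposition puts a clique entirely inside one bag — forcing width ≥ 2. Combining the bounds, tw(G) = 2.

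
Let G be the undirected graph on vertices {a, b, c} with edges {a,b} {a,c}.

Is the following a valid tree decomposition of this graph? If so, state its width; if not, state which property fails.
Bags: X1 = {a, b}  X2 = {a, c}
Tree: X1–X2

Vertex coverage: the bags together contain {a, b, c}, the full vertex set. Edge coverage: each edge of G has both endpoints in at least one bag. Running intersection: for every vertex, the bags containing it form a connected subtree. All three properties hold, so this is a valid tree decomposition of width max|bag| − 1 = 1, and hence tw(G) ≤ 1.

Yes; width 1.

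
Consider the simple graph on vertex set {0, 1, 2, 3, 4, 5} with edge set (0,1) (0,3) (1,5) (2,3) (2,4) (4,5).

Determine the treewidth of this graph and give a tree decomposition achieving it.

Every bag has size at most 3, so the width is 3 − 1 = 2 and tw(G) ≤ 2. For the lower bound, G contains the cycle 5–4–2–3–0–1–5, so G is not a forest; only forests have treewidth ≤ 1, hence tw(G) ≥ 2. The upper and lower bounds meet at 2, so that is the treewidth.

Treewidth 2.
One optimal decomposition is:
Bags: B1 = {2, 4, 5}  B2 = {2, 3, 5}  B3 = {0, 3, 5}  B4 = {0, 1, 5}
Tree: B1–B2, B2–B3, B3–B4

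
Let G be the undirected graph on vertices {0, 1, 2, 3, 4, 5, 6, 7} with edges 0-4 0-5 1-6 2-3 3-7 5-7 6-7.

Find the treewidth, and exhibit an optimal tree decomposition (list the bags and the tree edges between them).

Every bag has size at most 2, so the width is 2 − 1 = 1 and tw(G) ≤ 1. Any graph with an edge has treewidth ≥ 1, and G has the edge 7–5. Therefore the treewidth is 1.

Treewidth 1.
One optimal decomposition is:
Bags: B1 = {5, 7}  B2 = {3, 7}  B3 = {6, 7}  B4 = {0, 5}  B5 = {0, 4}  B6 = {2, 3}  B7 = {1, 6}
Tree: B1–B2, B2–B3, B1–B4, B4–B5, B2–B6, B3–B7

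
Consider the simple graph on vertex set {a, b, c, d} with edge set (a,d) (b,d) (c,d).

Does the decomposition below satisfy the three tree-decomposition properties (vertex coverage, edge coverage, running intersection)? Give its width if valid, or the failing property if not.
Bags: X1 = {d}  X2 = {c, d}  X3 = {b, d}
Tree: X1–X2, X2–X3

A tree decomposition must satisfy three properties: every vertex lies in some bag; for every edge, both endpoints lie together in some bag; and for every vertex, the bags containing it form a connected subtree. Here vertex a appears in no bag, so the decomposition is invalid.

No — vertex a appears in no bag.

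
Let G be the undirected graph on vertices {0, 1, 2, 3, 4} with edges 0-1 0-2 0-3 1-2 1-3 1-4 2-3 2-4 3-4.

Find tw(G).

A width-3 tree decomposition is:
Bags: B1 = {0, 1, 2, 3}  B2 = {1, 2, 3, 4}
Tree: B1–B2
The largest bag has 4 vertices, giving width 3; this decomposition certifies tw(G) ≤ 3. Conversely, {0, 1, 2, 3} is a clique of size 4, and the vertices of any clique must share a bag in every tree decomposition; so some bag has ≥ 4 vertices and tw(G) ≥ 3. The upper and lower bounds meet at 3, so that is the treewidth.

3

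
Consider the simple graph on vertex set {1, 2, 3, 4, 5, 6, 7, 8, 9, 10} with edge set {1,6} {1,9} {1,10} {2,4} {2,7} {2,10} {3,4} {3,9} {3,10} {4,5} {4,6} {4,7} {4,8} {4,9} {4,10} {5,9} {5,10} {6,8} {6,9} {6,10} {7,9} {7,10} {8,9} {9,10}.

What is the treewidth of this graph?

3

A width-3 tree decomposition is:
Bags: B1 = {4, 6, 9, 10}  B2 = {4, 7, 9, 10}  B3 = {1, 6, 9, 10}  B4 = {2, 4, 7, 10}  B5 = {4, 6, 8, 9}  B6 = {3, 4, 9, 10}  B7 = {4, 5, 9, 10}
Tree: B1–B2, B1–B3, B2–B4, B1–B5, B1–B6, B6–B7
The largest bag has 4 vertices, giving width 3; this decomposition certifies tw(G) ≤ 3. On the other hand G contains the 4-clique {1, 6, 9, 10}. A clique must lie in a single bag of any decomposition, so no decomposition can have width below 3. The upper and lower bounds meet at 3, so that is the treewidth.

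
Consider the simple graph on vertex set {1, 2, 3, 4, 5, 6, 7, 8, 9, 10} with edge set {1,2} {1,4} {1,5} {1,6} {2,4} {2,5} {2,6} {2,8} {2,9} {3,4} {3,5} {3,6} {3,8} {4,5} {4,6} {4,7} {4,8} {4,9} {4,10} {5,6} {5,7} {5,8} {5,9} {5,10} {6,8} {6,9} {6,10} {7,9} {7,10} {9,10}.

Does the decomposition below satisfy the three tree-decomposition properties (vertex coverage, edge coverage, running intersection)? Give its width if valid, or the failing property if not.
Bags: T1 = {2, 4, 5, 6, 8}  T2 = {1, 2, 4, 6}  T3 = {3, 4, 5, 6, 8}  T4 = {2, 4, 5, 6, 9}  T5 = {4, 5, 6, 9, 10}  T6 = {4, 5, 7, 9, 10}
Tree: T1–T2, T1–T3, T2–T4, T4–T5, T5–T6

No — edge (5,1) lies in no bag.

A tree decomposition must satisfy three properties: every vertex lies in some bag; for every edge, both endpoints lie together in some bag; and for every vertex, the bags containing it form a connected subtree. Here edge (5,1) lies in no bag, so the decomposition is invalid.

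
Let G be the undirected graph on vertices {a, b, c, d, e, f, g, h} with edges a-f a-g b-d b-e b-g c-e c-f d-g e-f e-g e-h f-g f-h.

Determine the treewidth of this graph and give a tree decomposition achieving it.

The largest bag has 3 vertices, giving width 2; this decomposition certifies tw(G) ≤ 2. For the lower bound, the 3 vertices {b, d, g} are pairwise adjacent, and any tree decomposition puts a clique entirely inside one bag — forcing width ≥ 2. Combining the bounds, tw(G) = 2.

Treewidth 2.
One such decomposition:
Bags: B1 = {e, f, g}  B2 = {c, e, f}  B3 = {a, f, g}  B4 = {e, f, h}  B5 = {b, e, g}  B6 = {b, d, g}
Tree: B1–B2, B1–B3, B2–B4, B1–B5, B5–B6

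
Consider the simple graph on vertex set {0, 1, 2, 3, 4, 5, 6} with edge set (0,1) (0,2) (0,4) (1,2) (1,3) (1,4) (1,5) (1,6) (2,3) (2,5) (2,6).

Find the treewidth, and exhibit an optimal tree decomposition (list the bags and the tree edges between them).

The largest bag has 3 vertices, giving width 2; this decomposition certifies tw(G) ≤ 2. On the other hand G contains the 3-clique {0, 1, 2}. A clique must lie in a single bag of any decomposition, so no decomposition can have width below 2. Combining the bounds, tw(G) = 2.

Treewidth 2.
Bags: B1 = {1, 2, 5}  B2 = {0, 1, 2}  B3 = {1, 2, 3}  B4 = {0, 1, 4}  B5 = {1, 2, 6}
Tree: B1–B2, B1–B3, B2–B4, B2–B5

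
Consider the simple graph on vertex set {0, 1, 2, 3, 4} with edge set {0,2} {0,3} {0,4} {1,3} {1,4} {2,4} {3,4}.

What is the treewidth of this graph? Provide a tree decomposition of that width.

Each bag holds 3 vertices, so the decomposition has width 2, which upper-bounds the treewidth. On the other hand G contains the 3-clique {0, 2, 4}. A clique must lie in a single bag of any decomposition, so no decomposition can have width below 2. Combining the bounds, tw(G) = 2.

Treewidth 2.
One optimal decomposition is:
Bags: B1 = {0, 2, 4}  B2 = {0, 3, 4}  B3 = {1, 3, 4}
Tree: B1–B2, B2–B3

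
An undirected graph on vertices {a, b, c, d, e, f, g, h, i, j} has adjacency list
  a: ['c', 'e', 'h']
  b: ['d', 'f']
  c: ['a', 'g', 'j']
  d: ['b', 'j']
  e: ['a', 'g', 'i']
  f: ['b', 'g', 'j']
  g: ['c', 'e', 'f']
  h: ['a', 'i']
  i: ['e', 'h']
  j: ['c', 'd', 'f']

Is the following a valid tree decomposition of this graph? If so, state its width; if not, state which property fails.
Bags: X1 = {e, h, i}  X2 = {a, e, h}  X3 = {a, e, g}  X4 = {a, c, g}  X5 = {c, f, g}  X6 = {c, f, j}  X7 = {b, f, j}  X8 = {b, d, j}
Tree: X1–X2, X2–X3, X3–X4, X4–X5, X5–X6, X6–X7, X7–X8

Every vertex of G appears in some bag (union = {a, b, c, d, e, f, g, h, i, j}); every edge is covered by a bag; and for each vertex v the set of bags containing v is connected in the bag tree. The decomposition is therefore valid. The largest bag has 3 vertices, so the width is 2.

Yes; width 2.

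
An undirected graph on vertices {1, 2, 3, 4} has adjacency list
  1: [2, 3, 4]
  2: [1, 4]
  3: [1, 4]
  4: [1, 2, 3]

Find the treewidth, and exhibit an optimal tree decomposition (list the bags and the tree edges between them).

Treewidth 2.
One such decomposition:
Bags: B1 = {1, 2, 4}  B2 = {1, 3, 4}
Tree: B1–B2

Every bag has size at most 3, so the width is 3 − 1 = 2 and tw(G) ≤ 2. Conversely, {1, 2, 4} is a clique of size 3, and the vertices of any clique must share a bag in every tree decomposition; so some bag has ≥ 3 vertices and tw(G) ≥ 2. Hence tw(G) = 2 exactly.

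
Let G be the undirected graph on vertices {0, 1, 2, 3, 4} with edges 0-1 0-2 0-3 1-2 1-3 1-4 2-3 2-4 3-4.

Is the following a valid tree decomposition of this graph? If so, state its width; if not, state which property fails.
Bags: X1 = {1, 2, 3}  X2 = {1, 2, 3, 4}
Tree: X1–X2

No — vertex 0 appears in no bag.

A tree decomposition must satisfy three properties: every vertex lies in some bag; for every edge, both endpoints lie together in some bag; and for every vertex, the bags containing it form a connected subtree. Here vertex 0 appears in no bag, so the decomposition is invalid.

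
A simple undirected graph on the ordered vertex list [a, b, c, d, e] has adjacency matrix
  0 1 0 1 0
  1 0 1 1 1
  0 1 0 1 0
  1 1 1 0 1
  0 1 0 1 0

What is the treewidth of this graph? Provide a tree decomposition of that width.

Treewidth 2.
One optimal decomposition is:
Bags: B1 = {b, c, d}  B2 = {b, d, e}  B3 = {a, b, d}
Tree: B1–B2, B1–B3

The largest bag has 3 vertices, giving width 2; this decomposition certifies tw(G) ≤ 2. Conversely, {b, d, e} is a clique of size 3, and the vertices of any clique must share a bag in every tree decomposition; so some bag has ≥ 3 vertices and tw(G) ≥ 2. Hence tw(G) = 2 exactly.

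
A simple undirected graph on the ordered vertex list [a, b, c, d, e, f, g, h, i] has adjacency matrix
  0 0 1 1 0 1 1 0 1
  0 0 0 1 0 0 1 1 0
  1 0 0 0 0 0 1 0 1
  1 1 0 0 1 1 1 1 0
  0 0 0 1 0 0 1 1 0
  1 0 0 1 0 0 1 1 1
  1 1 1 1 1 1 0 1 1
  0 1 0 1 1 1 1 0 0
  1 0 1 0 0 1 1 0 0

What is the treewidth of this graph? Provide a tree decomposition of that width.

Treewidth 3.
One optimal decomposition is:
Bags: B1 = {d, f, g, h}  B2 = {d, e, g, h}  B3 = {b, d, g, h}  B4 = {a, d, f, g}  B5 = {a, f, g, i}  B6 = {a, c, g, i}
Tree: B1–B2, B1–B3, B1–B4, B4–B5, B5–B6

The largest bag has 4 vertices, giving width 3; this decomposition certifies tw(G) ≤ 3. On the other hand G contains the 4-clique {d, e, g, h}. A clique must lie in a single bag of any decomposition, so no decomposition can have width below 3. Therefore the treewidth is 3.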